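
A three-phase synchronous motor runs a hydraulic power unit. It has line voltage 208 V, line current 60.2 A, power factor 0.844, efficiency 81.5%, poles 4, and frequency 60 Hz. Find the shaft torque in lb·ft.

58.4 lb·ft

P_in = √3·V·I·cosφ = 1.732 × 208 × 60.2 × 0.844 = 18304 W
P_out = η·P_in = 0.815 × 18304 = 14918 W
n = n_s = 120×60/4 = 1800 rpm (synchronous)
ω = 2π×1800/60 = 188.5 rad/s
τ = P_out/ω = 14918/188.5 = 79.14 N·m
In lb·ft: 79.14/1.356 = 58.4 lb·ft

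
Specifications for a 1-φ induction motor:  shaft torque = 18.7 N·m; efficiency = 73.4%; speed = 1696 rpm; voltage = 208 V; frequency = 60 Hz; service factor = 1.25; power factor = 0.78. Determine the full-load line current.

ω = 2π×1696/60 = 177.6 rad/s; P_out = τω = 18.7 × 177.6 = 3321 W
P_in = P_out / η = 3321 / 0.734 = 4525 W
I = P_in / (V·cosφ) = 4525 / (208 × 0.78) = 27.9 A

27.9 A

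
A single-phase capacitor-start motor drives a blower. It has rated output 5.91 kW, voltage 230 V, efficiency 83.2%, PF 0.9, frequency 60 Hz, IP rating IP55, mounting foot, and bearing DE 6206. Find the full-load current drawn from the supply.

P_out = 5.91 kW = 5910 W
P_in = P_out / η = 5910 / 0.832 = 7103 W
I = P_in / (V·cosφ) = 7103 / (230 × 0.9) = 34.3 A

34.3 A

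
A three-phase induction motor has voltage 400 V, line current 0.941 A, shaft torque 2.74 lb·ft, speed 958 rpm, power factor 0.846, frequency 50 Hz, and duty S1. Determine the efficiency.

67.6 %

τ = 2.74 lb·ft × 1.356 = 3.715 N·m
ω = 2π × 958/60 = 100.3 rad/s; P_out = τω = 3.715 × 100.3 = 373 W
P_in = √3·V_L·I_L·cosφ = 1.732 × 400 × 0.941 × 0.846 = 552 W
η = P_out / P_in = 373 / 552 = 0.676 = 67.6%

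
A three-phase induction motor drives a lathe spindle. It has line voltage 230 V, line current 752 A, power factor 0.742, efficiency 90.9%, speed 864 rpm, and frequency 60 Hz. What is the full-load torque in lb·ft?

1650 lb·ft

P_in = √3·V·I·cosφ = 1.732 × 230 × 752 × 0.742 = 222279 W
P_out = η·P_in = 0.909 × 222279 = 202052 W
n = 864 rpm
ω = 2π×864/60 = 90.48 rad/s
τ = P_out/ω = 202052/90.48 = 2233 N·m
In lb·ft: 2233/1.356 = 1650 lb·ft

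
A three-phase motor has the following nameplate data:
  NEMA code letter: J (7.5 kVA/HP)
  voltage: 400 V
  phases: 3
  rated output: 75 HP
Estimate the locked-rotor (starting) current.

S_LR = 7.5 × 75 = 562.5 kVA
I_LR = S_LR/(√3·V_L) = 562500/(1.732×400) = 812 A

812 A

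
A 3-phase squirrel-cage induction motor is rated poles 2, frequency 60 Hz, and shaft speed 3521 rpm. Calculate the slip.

n_s = 120f/p = 120×60/2 = 3600 rpm
s = (n_s − n)/n_s = (3600 − 3521)/3600 = 0.0219

2.2 %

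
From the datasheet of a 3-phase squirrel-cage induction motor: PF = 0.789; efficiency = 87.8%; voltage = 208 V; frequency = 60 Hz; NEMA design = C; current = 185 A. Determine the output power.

46.2 kW

P_in = √3·V·I·cosφ = 1.732 × 208 × 185 × 0.789 = 52585 W
P_out = η·P_in = 0.878 × 52585 = 46170 W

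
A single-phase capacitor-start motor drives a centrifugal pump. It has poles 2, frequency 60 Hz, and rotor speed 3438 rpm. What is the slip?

4.5 %

n_s = 120f/p = 120×60/2 = 3600 rpm
s = (n_s − n)/n_s = (3600 − 3438)/3600 = 0.0450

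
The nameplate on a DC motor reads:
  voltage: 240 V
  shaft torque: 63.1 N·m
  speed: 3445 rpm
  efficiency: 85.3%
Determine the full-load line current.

111 A

ω = 2π×3445/60 = 360.8 rad/s; P_out = τω = 63.1 × 360.8 = 22766 W
P_in = P_out / η = 22766 / 0.853 = 26689 W
I = P_in / V = 26689 / 240 = 111 A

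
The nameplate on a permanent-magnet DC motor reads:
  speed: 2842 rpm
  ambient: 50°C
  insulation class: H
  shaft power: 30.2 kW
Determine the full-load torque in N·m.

101 N·m

ω = 2π × 2842/60 = 297.6 rad/s
τ = P/ω = 30200/297.6 = 101 N·m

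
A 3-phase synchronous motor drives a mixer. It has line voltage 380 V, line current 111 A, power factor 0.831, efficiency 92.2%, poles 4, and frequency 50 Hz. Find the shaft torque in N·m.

P_in = √3·V·I·cosφ = 1.732 × 380 × 111 × 0.831 = 60709 W
P_out = η·P_in = 0.922 × 60709 = 55974 W
n = n_s = 120×50/4 = 1500 rpm (synchronous)
ω = 2π×1500/60 = 157.1 rad/s
τ = P_out/ω = 55974/157.1 = 356 N·m

356 N·m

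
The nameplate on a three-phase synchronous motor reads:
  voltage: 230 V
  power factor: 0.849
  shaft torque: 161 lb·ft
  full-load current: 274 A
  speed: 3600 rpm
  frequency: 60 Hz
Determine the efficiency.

88.8 %

τ = 161 lb·ft × 1.356 = 218.3 N·m
ω = 2π × 3600/60 = 377 rad/s; P_out = τω = 218.3 × 377 = 82299 W
P_in = √3·V_L·I_L·cosφ = 1.732 × 230 × 274 × 0.849 = 92669 W
η = P_out / P_in = 82299 / 92669 = 0.888 = 88.8%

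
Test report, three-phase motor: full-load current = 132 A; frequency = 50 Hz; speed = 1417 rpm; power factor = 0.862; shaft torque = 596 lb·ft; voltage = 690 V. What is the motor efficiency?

τ = 596 lb·ft × 1.356 = 808.2 N·m
ω = 2π × 1417/60 = 148.4 rad/s; P_out = τω = 808.2 × 148.4 = 119937 W
P_in = √3·V_L·I_L·cosφ = 1.732 × 690 × 132 × 0.862 = 135981 W
η = P_out / P_in = 119937 / 135981 = 0.882 = 88.2%

88.2 %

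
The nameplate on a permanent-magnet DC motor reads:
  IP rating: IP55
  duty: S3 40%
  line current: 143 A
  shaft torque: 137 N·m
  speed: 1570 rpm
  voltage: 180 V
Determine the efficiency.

87.5 %

ω = 2π × 1570/60 = 164.4 rad/s; P_out = τω = 137 × 164.4 = 22523 W
P_in = V·I = 180 × 143 = 25740 W
η = P_out / P_in = 22523 / 25740 = 0.875 = 87.5%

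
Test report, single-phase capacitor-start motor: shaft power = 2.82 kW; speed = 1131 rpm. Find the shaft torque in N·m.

23.8 N·m

ω = 2π × 1131/60 = 118.4 rad/s
τ = P/ω = 2820/118.4 = 23.8 N·m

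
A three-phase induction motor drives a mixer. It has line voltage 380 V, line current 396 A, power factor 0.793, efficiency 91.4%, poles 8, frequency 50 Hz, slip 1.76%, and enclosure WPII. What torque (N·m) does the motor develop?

2450 N·m

P_in = √3·V·I·cosφ = 1.732 × 380 × 396 × 0.793 = 206681 W
P_out = η·P_in = 0.914 × 206681 = 188906 W
n_s = 120×50/8 = 750 rpm; n = 750×(1−0.0176) = 737 rpm
ω = 2π×737/60 = 77.18 rad/s
τ = P_out/ω = 188906/77.18 = 2450 N·m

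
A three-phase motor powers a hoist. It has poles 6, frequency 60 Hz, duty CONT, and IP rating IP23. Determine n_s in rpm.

1200 rpm

n_s = 120f/p = 120×60/6 = 1200 rpm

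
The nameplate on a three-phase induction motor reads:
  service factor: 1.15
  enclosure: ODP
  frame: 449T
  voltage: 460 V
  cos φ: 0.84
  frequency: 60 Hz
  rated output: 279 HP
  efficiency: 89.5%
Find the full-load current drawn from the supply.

347 A

P_out = 279 × 746 = 208134 W
P_in = P_out / η = 208134 / 0.895 = 232552 W
I_L = P_in / (√3·V_L·cosφ) = 232552 / (1.732 × 460 × 0.84) = 347 A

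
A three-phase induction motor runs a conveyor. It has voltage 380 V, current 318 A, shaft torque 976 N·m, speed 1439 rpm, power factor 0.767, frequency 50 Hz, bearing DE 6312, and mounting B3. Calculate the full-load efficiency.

ω = 2π × 1439/60 = 150.7 rad/s; P_out = τω = 976 × 150.7 = 147083 W
P_in = √3·V_L·I_L·cosφ = 1.732 × 380 × 318 × 0.767 = 160529 W
η = P_out / P_in = 147083 / 160529 = 0.916 = 91.6%

91.6 %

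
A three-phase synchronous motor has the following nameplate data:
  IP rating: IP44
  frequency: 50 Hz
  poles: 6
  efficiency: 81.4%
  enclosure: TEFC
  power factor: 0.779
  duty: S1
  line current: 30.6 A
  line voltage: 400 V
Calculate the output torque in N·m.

P_in = √3·V·I·cosφ = 1.732 × 400 × 30.6 × 0.779 = 16515 W
P_out = η·P_in = 0.814 × 16515 = 13443 W
n = n_s = 120×50/6 = 1000 rpm (synchronous)
ω = 2π×1000/60 = 104.7 rad/s
τ = P_out/ω = 13443/104.7 = 128 N·m

128 N·m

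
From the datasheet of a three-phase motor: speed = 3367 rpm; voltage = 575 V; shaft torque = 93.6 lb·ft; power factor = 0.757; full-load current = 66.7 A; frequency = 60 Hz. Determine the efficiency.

89.0 %

τ = 93.6 lb·ft × 1.356 = 126.9 N·m
ω = 2π × 3367/60 = 352.6 rad/s; P_out = τω = 126.9 × 352.6 = 44745 W
P_in = √3·V_L·I_L·cosφ = 1.732 × 575 × 66.7 × 0.757 = 50285 W
η = P_out / P_in = 44745 / 50285 = 0.890 = 89.0%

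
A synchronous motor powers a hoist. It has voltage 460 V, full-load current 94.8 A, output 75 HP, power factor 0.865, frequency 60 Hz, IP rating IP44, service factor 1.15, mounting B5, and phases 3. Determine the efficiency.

85.6 %

P_out = 75 × 746 = 55950 W
P_in = √3·V_L·I_L·cosφ = 1.732 × 460 × 94.8 × 0.865 = 65333 W
η = P_out / P_in = 55950 / 65333 = 0.856 = 85.6%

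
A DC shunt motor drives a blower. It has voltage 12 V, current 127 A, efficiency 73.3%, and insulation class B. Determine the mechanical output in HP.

P_in = V·I = 12 × 127 = 1524 W
P_out = η·P_in = 0.733 × 1524 = 1117 W
= 1117/746 = 1.5 HP

1.5 HP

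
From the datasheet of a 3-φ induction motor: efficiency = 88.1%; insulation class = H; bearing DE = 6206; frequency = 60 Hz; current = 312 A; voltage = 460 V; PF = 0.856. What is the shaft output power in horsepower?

P_in = √3·V·I·cosφ = 1.732 × 460 × 312 × 0.856 = 212782 W
P_out = η·P_in = 0.881 × 212782 = 187461 W
= 187461/746 = 251 HP

251 HP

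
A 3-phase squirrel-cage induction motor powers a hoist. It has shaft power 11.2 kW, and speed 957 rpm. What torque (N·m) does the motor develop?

ω = 2π × 957/60 = 100.2 rad/s
τ = P/ω = 11200/100.2 = 112 N·m

112 N·m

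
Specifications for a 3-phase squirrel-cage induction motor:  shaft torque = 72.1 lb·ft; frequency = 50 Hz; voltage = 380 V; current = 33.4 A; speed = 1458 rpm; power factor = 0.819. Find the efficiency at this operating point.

τ = 72.1 lb·ft × 1.356 = 97.77 N·m
ω = 2π × 1458/60 = 152.7 rad/s; P_out = τω = 97.77 × 152.7 = 14929 W
P_in = √3·V_L·I_L·cosφ = 1.732 × 380 × 33.4 × 0.819 = 18004 W
η = P_out / P_in = 14929 / 18004 = 0.829 = 82.9%

82.9 %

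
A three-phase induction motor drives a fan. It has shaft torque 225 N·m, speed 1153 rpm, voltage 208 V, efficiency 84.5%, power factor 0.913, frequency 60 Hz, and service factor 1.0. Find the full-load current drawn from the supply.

97.7 A

ω = 2π×1153/60 = 120.7 rad/s; P_out = τω = 225 × 120.7 = 27158 W
P_in = P_out / η = 27158 / 0.845 = 32140 W
I_L = P_in / (√3·V_L·cosφ) = 32140 / (1.732 × 208 × 0.913) = 97.7 A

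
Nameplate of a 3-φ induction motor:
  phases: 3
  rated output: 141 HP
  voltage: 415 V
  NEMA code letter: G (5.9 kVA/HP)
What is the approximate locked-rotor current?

S_LR = 5.9 × 141 = 831.9 kVA
I_LR = S_LR/(√3·V_L) = 831900/(1.732×415) = 1160 A

1160 A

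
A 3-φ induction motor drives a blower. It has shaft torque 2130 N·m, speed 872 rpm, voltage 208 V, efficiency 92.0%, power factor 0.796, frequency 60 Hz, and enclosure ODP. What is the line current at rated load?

737 A

ω = 2π×872/60 = 91.32 rad/s; P_out = τω = 2130 × 91.32 = 194512 W
P_in = P_out / η = 194512 / 0.920 = 211426 W
I_L = P_in / (√3·V_L·cosφ) = 211426 / (1.732 × 208 × 0.796) = 737 A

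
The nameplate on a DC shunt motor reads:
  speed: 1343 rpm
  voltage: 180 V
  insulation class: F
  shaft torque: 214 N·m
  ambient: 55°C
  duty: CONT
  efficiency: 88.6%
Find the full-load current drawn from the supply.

ω = 2π×1343/60 = 140.6 rad/s; P_out = τω = 214 × 140.6 = 30088 W
P_in = P_out / η = 30088 / 0.886 = 33959 W
I = P_in / V = 33959 / 180 = 189 A

189 A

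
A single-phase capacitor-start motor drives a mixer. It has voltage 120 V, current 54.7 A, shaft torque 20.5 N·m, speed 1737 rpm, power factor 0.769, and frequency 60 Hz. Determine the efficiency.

73.9 %

ω = 2π × 1737/60 = 181.9 rad/s; P_out = τω = 20.5 × 181.9 = 3729 W
P_in = V·I·cosφ = 120 × 54.7 × 0.769 = 5048 W
η = P_out / P_in = 3729 / 5048 = 0.739 = 73.9%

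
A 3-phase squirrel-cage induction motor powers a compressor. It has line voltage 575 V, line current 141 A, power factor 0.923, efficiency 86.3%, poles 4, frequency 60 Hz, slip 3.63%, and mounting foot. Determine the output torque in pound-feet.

P_in = √3·V·I·cosφ = 1.732 × 575 × 141 × 0.923 = 129609 W
P_out = η·P_in = 0.863 × 129609 = 111853 W
n_s = 120×60/4 = 1800 rpm; n = 1800×(1−0.0363) = 1735 rpm
ω = 2π×1735/60 = 181.7 rad/s
τ = P_out/ω = 111853/181.7 = 615.6 N·m
In lb·ft: 615.6/1.356 = 454 lb·ft

454 lb·ft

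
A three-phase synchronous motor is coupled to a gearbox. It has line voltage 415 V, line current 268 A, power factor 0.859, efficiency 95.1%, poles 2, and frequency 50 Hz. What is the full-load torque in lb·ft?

369 lb·ft

P_in = √3·V·I·cosφ = 1.732 × 415 × 268 × 0.859 = 165472 W
P_out = η·P_in = 0.951 × 165472 = 157364 W
n = n_s = 120×50/2 = 3000 rpm (synchronous)
ω = 2π×3000/60 = 314.2 rad/s
τ = P_out/ω = 157364/314.2 = 500.8 N·m
In lb·ft: 500.8/1.356 = 369 lb·ft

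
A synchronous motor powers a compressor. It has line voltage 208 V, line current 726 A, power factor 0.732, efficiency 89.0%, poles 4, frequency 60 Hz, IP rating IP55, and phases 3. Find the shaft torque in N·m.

904 N·m

P_in = √3·V·I·cosφ = 1.732 × 208 × 726 × 0.732 = 191452 W
P_out = η·P_in = 0.89 × 191452 = 170392 W
n = n_s = 120×60/4 = 1800 rpm (synchronous)
ω = 2π×1800/60 = 188.5 rad/s
τ = P_out/ω = 170392/188.5 = 904 N·m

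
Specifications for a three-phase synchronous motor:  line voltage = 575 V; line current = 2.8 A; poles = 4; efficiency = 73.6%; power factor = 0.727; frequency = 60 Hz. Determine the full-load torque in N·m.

7.92 N·m

P_in = √3·V·I·cosφ = 1.732 × 575 × 2.8 × 0.727 = 2027 W
P_out = η·P_in = 0.736 × 2027 = 1492 W
n = n_s = 120×60/4 = 1800 rpm (synchronous)
ω = 2π×1800/60 = 188.5 rad/s
τ = P_out/ω = 1492/188.5 = 7.92 N·m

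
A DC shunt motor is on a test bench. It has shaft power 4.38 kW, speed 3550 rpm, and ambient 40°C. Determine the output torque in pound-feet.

8.69 lb·ft

ω = 2π × 3550/60 = 371.8 rad/s
τ = P/ω = 4380/371.8 = 11.78 N·m
In lb·ft: 11.78/1.356 = 8.69 lb·ft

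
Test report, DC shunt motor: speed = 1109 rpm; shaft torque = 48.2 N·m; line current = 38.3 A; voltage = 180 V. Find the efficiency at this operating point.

81.2 %

ω = 2π × 1109/60 = 116.1 rad/s; P_out = τω = 48.2 × 116.1 = 5596 W
P_in = V·I = 180 × 38.3 = 6894 W
η = P_out / P_in = 5596 / 6894 = 0.812 = 81.2%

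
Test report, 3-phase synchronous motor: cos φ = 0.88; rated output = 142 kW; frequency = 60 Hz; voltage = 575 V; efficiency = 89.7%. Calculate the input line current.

181 A

P_out = 142 kW = 142000 W
P_in = P_out / η = 142000 / 0.897 = 158305 W
I_L = P_in / (√3·V_L·cosφ) = 158305 / (1.732 × 575 × 0.88) = 181 A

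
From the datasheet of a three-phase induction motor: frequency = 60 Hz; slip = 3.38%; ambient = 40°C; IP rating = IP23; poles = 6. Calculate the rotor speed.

1159 rpm

n_s = 120f/p = 120×60/6 = 1200 rpm
n = n_s(1 − s) = 1200 × (1 − 0.0338) = 1159 rpm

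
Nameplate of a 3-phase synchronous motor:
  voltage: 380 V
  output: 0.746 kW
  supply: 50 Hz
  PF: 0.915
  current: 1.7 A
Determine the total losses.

P_in = √3·V·I·cosφ = 1.732×380×1.7×0.915 = 1024 W
P_out = 746 W
Losses = P_in − P_out = 1024 − 746 = 278 W

278 W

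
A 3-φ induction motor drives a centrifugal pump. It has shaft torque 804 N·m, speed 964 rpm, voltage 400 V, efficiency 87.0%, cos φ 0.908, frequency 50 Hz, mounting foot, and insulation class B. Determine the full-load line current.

ω = 2π×964/60 = 100.9 rad/s; P_out = τω = 804 × 100.9 = 81124 W
P_in = P_out / η = 81124 / 0.870 = 93246 W
I_L = P_in / (√3·V_L·cosφ) = 93246 / (1.732 × 400 × 0.908) = 148 A

148 A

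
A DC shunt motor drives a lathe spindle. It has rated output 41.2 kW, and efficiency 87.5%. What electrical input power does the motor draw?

47.1 kW

P_out = 41200 W
P_in = P_out/η = 41200/0.875 = 47086 W = 47.1 kW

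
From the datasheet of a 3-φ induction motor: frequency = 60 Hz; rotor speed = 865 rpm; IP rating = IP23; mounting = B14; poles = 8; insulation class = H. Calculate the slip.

3.9 %

n_s = 120f/p = 120×60/8 = 900 rpm
s = (n_s − n)/n_s = (900 − 865)/900 = 0.0389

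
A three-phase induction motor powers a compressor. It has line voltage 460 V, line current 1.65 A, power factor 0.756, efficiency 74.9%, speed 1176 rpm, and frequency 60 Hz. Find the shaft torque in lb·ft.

4.46 lb·ft

P_in = √3·V·I·cosφ = 1.732 × 460 × 1.65 × 0.756 = 994 W
P_out = η·P_in = 0.749 × 994 = 745 W
n = 1176 rpm
ω = 2π×1176/60 = 123.2 rad/s
τ = P_out/ω = 745/123.2 = 6.047 N·m
In lb·ft: 6.047/1.356 = 4.46 lb·ft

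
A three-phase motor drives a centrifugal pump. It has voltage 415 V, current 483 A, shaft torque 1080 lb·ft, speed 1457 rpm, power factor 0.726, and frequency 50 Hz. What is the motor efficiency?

88.6 %

τ = 1080 lb·ft × 1.356 = 1464 N·m
ω = 2π × 1457/60 = 152.6 rad/s; P_out = τω = 1464 × 152.6 = 223406 W
P_in = √3·V_L·I_L·cosφ = 1.732 × 415 × 483 × 0.726 = 252046 W
η = P_out / P_in = 223406 / 252046 = 0.886 = 88.6%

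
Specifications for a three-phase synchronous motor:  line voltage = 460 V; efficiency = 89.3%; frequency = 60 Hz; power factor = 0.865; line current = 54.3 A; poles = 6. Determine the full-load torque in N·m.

P_in = √3·V·I·cosφ = 1.732 × 460 × 54.3 × 0.865 = 37422 W
P_out = η·P_in = 0.893 × 37422 = 33418 W
n = n_s = 120×60/6 = 1200 rpm (synchronous)
ω = 2π×1200/60 = 125.7 rad/s
τ = P_out/ω = 33418/125.7 = 266 N·m

266 N·m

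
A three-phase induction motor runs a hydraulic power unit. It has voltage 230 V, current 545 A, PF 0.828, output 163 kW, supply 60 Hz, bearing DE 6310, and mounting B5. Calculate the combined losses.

P_in = √3·V·I·cosφ = 1.732×230×545×0.828 = 179764 W
P_out = 163000 W
Losses = P_in − P_out = 179764 − 163000 = 16764 W

16800 W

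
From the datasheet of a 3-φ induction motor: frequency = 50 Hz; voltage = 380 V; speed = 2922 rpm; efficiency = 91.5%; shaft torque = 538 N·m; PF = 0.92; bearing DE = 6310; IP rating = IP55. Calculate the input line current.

ω = 2π×2922/60 = 306 rad/s; P_out = τω = 538 × 306 = 164628 W
P_in = P_out / η = 164628 / 0.915 = 179921 W
I_L = P_in / (√3·V_L·cosφ) = 179921 / (1.732 × 380 × 0.92) = 297 A

297 A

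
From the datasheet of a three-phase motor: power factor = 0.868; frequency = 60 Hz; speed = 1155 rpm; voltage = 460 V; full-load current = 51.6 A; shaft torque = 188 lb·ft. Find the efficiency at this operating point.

τ = 188 lb·ft × 1.356 = 254.9 N·m
ω = 2π × 1155/60 = 121 rad/s; P_out = τω = 254.9 × 121 = 30843 W
P_in = √3·V_L·I_L·cosφ = 1.732 × 460 × 51.6 × 0.868 = 35684 W
η = P_out / P_in = 30843 / 35684 = 0.864 = 86.4%

86.4 %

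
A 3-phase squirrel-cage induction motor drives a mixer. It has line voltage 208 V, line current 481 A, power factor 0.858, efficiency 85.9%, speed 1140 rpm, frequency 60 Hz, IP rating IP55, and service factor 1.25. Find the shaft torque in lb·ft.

789 lb·ft

P_in = √3·V·I·cosφ = 1.732 × 208 × 481 × 0.858 = 148677 W
P_out = η·P_in = 0.859 × 148677 = 127714 W
n = 1140 rpm
ω = 2π×1140/60 = 119.4 rad/s
τ = P_out/ω = 127714/119.4 = 1070 N·m
In lb·ft: 1070/1.356 = 789 lb·ft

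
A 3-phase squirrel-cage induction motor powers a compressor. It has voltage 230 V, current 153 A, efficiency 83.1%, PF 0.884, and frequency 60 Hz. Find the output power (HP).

P_in = √3·V·I·cosφ = 1.732 × 230 × 153 × 0.884 = 53879 W
P_out = η·P_in = 0.831 × 53879 = 44773 W
= 44773/746 = 60 HP

60 HP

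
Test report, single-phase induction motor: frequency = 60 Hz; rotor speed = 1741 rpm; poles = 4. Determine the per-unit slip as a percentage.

3.3 %

n_s = 120f/p = 120×60/4 = 1800 rpm
s = (n_s − n)/n_s = (1800 − 1741)/1800 = 0.0328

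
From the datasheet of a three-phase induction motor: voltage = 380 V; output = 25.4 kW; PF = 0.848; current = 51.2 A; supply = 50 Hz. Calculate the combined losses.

3180 W

P_in = √3·V·I·cosφ = 1.732×380×51.2×0.848 = 28576 W
P_out = 25400 W
Losses = P_in − P_out = 28576 − 25400 = 3176 W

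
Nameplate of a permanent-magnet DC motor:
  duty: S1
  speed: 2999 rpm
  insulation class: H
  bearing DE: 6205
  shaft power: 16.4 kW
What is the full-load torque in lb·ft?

ω = 2π × 2999/60 = 314.1 rad/s
τ = P/ω = 16400/314.1 = 52.21 N·m
In lb·ft: 52.21/1.356 = 38.5 lb·ft

38.5 lb·ft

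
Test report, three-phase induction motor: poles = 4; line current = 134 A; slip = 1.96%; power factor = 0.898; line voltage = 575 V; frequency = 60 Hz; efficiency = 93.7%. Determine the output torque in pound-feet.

P_in = √3·V·I·cosφ = 1.732 × 575 × 134 × 0.898 = 119839 W
P_out = η·P_in = 0.937 × 119839 = 112289 W
n_s = 120×60/4 = 1800 rpm; n = 1800×(1−0.0196) = 1765 rpm
ω = 2π×1765/60 = 184.8 rad/s
τ = P_out/ω = 112289/184.8 = 607.6 N·m
In lb·ft: 607.6/1.356 = 448 lb·ft

448 lb·ft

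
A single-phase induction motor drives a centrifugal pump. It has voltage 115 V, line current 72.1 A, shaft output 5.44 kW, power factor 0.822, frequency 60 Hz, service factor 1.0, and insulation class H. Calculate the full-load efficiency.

P_out = 5.44 kW = 5440 W
P_in = V·I·cosφ = 115 × 72.1 × 0.822 = 6816 W
η = P_out / P_in = 5440 / 6816 = 0.798 = 79.8%

79.8 %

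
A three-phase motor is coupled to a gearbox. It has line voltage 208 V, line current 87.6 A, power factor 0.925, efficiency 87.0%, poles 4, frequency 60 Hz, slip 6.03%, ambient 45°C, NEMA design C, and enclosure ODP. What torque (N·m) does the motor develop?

143 N·m

P_in = √3·V·I·cosφ = 1.732 × 208 × 87.6 × 0.925 = 29192 W
P_out = η·P_in = 0.87 × 29192 = 25397 W
n_s = 120×60/4 = 1800 rpm; n = 1800×(1−0.0603) = 1691 rpm
ω = 2π×1691/60 = 177.1 rad/s
τ = P_out/ω = 25397/177.1 = 143 N·m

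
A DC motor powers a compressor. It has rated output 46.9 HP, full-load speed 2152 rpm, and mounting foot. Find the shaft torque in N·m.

P_out = 46.9 × 746 = 34987 W
ω = 2π × 2152/60 = 225.4 rad/s
τ = P_out/ω = 34987/225.4 = 155 N·m

155 N·m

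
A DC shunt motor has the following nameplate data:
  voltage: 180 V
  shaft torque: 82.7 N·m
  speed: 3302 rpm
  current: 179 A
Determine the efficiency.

88.8 %

ω = 2π × 3302/60 = 345.8 rad/s; P_out = τω = 82.7 × 345.8 = 28598 W
P_in = V·I = 180 × 179 = 32220 W
η = P_out / P_in = 28598 / 32220 = 0.888 = 88.8%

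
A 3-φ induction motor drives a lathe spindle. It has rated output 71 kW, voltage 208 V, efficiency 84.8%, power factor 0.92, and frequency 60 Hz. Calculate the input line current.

P_out = 71 kW = 71000 W
P_in = P_out / η = 71000 / 0.848 = 83726 W
I_L = P_in / (√3·V_L·cosφ) = 83726 / (1.732 × 208 × 0.92) = 253 A

253 A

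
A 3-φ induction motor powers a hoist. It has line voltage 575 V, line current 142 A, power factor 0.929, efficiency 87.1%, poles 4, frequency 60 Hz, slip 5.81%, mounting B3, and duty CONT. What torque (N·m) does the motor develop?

645 N·m

P_in = √3·V·I·cosφ = 1.732 × 575 × 142 × 0.929 = 131377 W
P_out = η·P_in = 0.871 × 131377 = 114429 W
n_s = 120×60/4 = 1800 rpm; n = 1800×(1−0.0581) = 1695 rpm
ω = 2π×1695/60 = 177.5 rad/s
τ = P_out/ω = 114429/177.5 = 645 N·m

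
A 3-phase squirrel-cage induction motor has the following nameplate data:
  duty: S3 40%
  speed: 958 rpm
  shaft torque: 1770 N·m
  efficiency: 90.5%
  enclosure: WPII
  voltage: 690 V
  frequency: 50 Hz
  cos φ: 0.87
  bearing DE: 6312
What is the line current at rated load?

189 A

ω = 2π×958/60 = 100.3 rad/s; P_out = τω = 1770 × 100.3 = 177531 W
P_in = P_out / η = 177531 / 0.905 = 196167 W
I_L = P_in / (√3·V_L·cosφ) = 196167 / (1.732 × 690 × 0.87) = 189 A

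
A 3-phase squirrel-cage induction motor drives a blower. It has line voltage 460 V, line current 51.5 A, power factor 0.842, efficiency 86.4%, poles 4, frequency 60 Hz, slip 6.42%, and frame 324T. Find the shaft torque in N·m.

169 N·m

P_in = √3·V·I·cosφ = 1.732 × 460 × 51.5 × 0.842 = 34548 W
P_out = η·P_in = 0.864 × 34548 = 29849 W
n_s = 120×60/4 = 1800 rpm; n = 1800×(1−0.0642) = 1684 rpm
ω = 2π×1684/60 = 176.3 rad/s
τ = P_out/ω = 29849/176.3 = 169 N·m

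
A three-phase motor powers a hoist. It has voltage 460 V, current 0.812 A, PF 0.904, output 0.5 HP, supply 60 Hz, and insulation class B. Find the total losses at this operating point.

P_in = √3·V·I·cosφ = 1.732×460×0.812×0.904 = 585 W
P_out = 0.5×746 = 373 W
Losses = P_in − P_out = 585 − 373 = 212 W

212 W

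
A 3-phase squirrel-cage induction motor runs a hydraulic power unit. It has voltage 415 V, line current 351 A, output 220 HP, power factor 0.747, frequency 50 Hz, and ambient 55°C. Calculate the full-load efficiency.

P_out = 220 × 746 = 164120 W
P_in = √3·V_L·I_L·cosφ = 1.732 × 415 × 351 × 0.747 = 188462 W
η = P_out / P_in = 164120 / 188462 = 0.871 = 87.1%

87.1 %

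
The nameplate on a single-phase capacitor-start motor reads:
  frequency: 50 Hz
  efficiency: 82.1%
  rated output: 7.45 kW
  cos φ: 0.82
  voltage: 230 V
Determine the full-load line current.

48.1 A

P_out = 7.45 kW = 7450 W
P_in = P_out / η = 7450 / 0.821 = 9074 W
I = P_in / (V·cosφ) = 9074 / (230 × 0.82) = 48.1 A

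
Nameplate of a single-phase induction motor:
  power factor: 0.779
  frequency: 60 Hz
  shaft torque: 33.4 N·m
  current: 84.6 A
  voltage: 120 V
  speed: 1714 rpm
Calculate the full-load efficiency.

ω = 2π × 1714/60 = 179.5 rad/s; P_out = τω = 33.4 × 179.5 = 5995 W
P_in = V·I·cosφ = 120 × 84.6 × 0.779 = 7908 W
η = P_out / P_in = 5995 / 7908 = 0.758 = 75.8%

75.8 %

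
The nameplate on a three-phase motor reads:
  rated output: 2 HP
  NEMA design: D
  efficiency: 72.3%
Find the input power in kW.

2.06 kW

P_out = 2 × 746 = 1492 W
P_in = P_out/η = 1492/0.723 = 2064 W = 2.06 kW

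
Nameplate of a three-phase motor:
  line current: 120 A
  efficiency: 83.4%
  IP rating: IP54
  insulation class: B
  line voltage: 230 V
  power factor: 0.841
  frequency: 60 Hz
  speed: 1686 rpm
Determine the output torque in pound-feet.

P_in = √3·V·I·cosφ = 1.732 × 230 × 120 × 0.841 = 40202 W
P_out = η·P_in = 0.834 × 40202 = 33528 W
n = 1686 rpm
ω = 2π×1686/60 = 176.6 rad/s
τ = P_out/ω = 33528/176.6 = 189.9 N·m
In lb·ft: 189.9/1.356 = 140 lb·ft

140 lb·ft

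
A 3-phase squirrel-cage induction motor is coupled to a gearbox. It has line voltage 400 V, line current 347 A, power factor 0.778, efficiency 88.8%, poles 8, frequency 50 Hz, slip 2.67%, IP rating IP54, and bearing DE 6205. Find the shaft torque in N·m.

P_in = √3·V·I·cosφ = 1.732 × 400 × 347 × 0.778 = 187032 W
P_out = η·P_in = 0.888 × 187032 = 166084 W
n_s = 120×50/8 = 750 rpm; n = 750×(1−0.0267) = 730 rpm
ω = 2π×730/60 = 76.45 rad/s
τ = P_out/ω = 166084/76.45 = 2170 N·m

2170 N·m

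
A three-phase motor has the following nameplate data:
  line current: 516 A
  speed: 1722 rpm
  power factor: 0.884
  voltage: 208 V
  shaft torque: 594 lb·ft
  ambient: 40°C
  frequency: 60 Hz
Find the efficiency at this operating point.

88.4 %

τ = 594 lb·ft × 1.356 = 805.5 N·m
ω = 2π × 1722/60 = 180.3 rad/s; P_out = τω = 805.5 × 180.3 = 145232 W
P_in = √3·V_L·I_L·cosφ = 1.732 × 208 × 516 × 0.884 = 164329 W
η = P_out / P_in = 145232 / 164329 = 0.884 = 88.4%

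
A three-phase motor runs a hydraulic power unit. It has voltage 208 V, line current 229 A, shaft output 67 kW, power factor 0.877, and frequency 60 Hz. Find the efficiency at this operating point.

92.6 %

P_out = 67 kW = 67000 W
P_in = √3·V_L·I_L·cosφ = 1.732 × 208 × 229 × 0.877 = 72351 W
η = P_out / P_in = 67000 / 72351 = 0.926 = 92.6%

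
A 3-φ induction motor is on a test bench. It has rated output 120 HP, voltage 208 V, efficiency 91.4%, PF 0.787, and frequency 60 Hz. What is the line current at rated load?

345 A

P_out = 120 × 746 = 89520 W
P_in = P_out / η = 89520 / 0.914 = 97943 W
I_L = P_in / (√3·V_L·cosφ) = 97943 / (1.732 × 208 × 0.787) = 345 A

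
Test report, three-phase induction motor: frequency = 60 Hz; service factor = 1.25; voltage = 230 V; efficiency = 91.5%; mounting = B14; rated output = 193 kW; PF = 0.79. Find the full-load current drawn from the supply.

P_out = 193 kW = 193000 W
P_in = P_out / η = 193000 / 0.915 = 210929 W
I_L = P_in / (√3·V_L·cosφ) = 210929 / (1.732 × 230 × 0.79) = 670 A

670 A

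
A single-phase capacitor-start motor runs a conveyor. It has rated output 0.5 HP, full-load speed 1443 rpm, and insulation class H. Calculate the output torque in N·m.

P_out = 0.5 × 746 = 373 W
ω = 2π × 1443/60 = 151.1 rad/s
τ = P_out/ω = 373/151.1 = 2.47 N·m

2.47 N·m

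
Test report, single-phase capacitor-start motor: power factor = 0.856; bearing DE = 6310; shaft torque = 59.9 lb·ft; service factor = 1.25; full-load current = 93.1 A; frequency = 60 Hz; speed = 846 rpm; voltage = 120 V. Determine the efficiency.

75.2 %

τ = 59.9 lb·ft × 1.356 = 81.22 N·m
ω = 2π × 846/60 = 88.59 rad/s; P_out = τω = 81.22 × 88.59 = 7195 W
P_in = V·I·cosφ = 120 × 93.1 × 0.856 = 9563 W
η = P_out / P_in = 7195 / 9563 = 0.752 = 75.2%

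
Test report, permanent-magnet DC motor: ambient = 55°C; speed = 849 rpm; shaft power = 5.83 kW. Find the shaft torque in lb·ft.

ω = 2π × 849/60 = 88.91 rad/s
τ = P/ω = 5830/88.91 = 65.57 N·m
In lb·ft: 65.57/1.356 = 48.4 lb·ft

48.4 lb·ft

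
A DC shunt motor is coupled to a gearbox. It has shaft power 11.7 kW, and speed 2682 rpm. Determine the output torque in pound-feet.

ω = 2π × 2682/60 = 280.9 rad/s
τ = P/ω = 11700/280.9 = 41.65 N·m
In lb·ft: 41.65/1.356 = 30.7 lb·ft

30.7 lb·ft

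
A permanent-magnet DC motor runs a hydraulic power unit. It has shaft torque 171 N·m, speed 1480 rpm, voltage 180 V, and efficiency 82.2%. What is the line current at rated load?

ω = 2π×1480/60 = 155 rad/s; P_out = τω = 171 × 155 = 26505 W
P_in = P_out / η = 26505 / 0.822 = 32245 W
I = P_in / V = 32245 / 180 = 179 A

179 A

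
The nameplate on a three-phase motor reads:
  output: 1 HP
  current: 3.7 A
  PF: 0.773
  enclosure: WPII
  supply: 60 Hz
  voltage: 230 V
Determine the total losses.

P_in = √3·V·I·cosφ = 1.732×230×3.7×0.773 = 1139 W
P_out = 1×746 = 746 W
Losses = P_in − P_out = 1139 − 746 = 393 W

393 W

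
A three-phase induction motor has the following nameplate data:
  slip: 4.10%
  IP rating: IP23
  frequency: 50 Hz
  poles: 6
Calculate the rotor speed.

n_s = 120f/p = 120×50/6 = 1000 rpm
n = n_s(1 − s) = 1000 × (1 − 0.041) = 959 rpm

959 rpm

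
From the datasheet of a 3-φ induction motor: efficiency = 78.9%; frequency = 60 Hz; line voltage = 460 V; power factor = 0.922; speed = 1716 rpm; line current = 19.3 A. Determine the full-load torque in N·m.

62.2 N·m

P_in = √3·V·I·cosφ = 1.732 × 460 × 19.3 × 0.922 = 14177 W
P_out = η·P_in = 0.789 × 14177 = 11186 W
n = 1716 rpm
ω = 2π×1716/60 = 179.7 rad/s
τ = P_out/ω = 11186/179.7 = 62.2 N·m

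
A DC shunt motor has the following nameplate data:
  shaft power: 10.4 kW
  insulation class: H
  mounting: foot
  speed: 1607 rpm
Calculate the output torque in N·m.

ω = 2π × 1607/60 = 168.3 rad/s
τ = P/ω = 10400/168.3 = 61.8 N·m

61.8 N·m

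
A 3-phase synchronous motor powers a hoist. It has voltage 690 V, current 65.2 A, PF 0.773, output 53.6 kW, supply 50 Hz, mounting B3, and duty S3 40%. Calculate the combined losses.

6.63 kW

P_in = √3·V·I·cosφ = 1.732×690×65.2×0.773 = 60232 W
P_out = 53600 W
Losses = P_in − P_out = 60232 − 53600 = 6632 W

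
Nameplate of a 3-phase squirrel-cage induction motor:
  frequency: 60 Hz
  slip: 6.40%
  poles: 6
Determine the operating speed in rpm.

n_s = 120f/p = 120×60/6 = 1200 rpm
n = n_s(1 − s) = 1200 × (1 − 0.064) = 1123 rpm

1123 rpm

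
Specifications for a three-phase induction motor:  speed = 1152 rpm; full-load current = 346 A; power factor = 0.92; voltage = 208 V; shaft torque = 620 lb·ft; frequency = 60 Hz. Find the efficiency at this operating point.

τ = 620 lb·ft × 1.356 = 840.7 N·m
ω = 2π × 1152/60 = 120.6 rad/s; P_out = τω = 840.7 × 120.6 = 101388 W
P_in = √3·V_L·I_L·cosφ = 1.732 × 208 × 346 × 0.92 = 114677 W
η = P_out / P_in = 101388 / 114677 = 0.884 = 88.4%

88.4 %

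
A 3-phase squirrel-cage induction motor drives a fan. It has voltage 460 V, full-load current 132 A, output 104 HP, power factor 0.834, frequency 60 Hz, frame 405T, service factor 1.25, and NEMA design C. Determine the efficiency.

88.5 %

P_out = 104 × 746 = 77584 W
P_in = √3·V_L·I_L·cosφ = 1.732 × 460 × 132 × 0.834 = 87709 W
η = P_out / P_in = 77584 / 87709 = 0.885 = 88.5%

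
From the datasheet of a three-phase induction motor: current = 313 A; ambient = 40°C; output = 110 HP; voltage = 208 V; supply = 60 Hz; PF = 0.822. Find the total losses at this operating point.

10600 W

P_in = √3·V·I·cosφ = 1.732×208×313×0.822 = 92689 W
P_out = 110×746 = 82060 W
Losses = P_in − P_out = 92689 − 82060 = 10629 W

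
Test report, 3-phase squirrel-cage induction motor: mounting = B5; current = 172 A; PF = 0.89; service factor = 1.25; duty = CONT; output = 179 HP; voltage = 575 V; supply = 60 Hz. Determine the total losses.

18.9 kW

P_in = √3·V·I·cosφ = 1.732×575×172×0.89 = 152452 W
P_out = 179×746 = 133534 W
Losses = P_in − P_out = 152452 − 133534 = 18918 W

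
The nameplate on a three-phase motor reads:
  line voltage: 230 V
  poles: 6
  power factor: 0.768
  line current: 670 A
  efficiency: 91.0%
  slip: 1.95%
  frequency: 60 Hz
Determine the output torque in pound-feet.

P_in = √3·V·I·cosφ = 1.732 × 230 × 670 × 0.768 = 204980 W
P_out = η·P_in = 0.91 × 204980 = 186532 W
n_s = 120×60/6 = 1200 rpm; n = 1200×(1−0.0195) = 1177 rpm
ω = 2π×1177/60 = 123.3 rad/s
τ = P_out/ω = 186532/123.3 = 1513 N·m
In lb·ft: 1513/1.356 = 1120 lb·ft

1120 lb·ft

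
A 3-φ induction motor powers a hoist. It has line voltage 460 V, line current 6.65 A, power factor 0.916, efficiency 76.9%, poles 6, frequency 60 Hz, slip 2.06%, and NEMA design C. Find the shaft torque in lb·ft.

P_in = √3·V·I·cosφ = 1.732 × 460 × 6.65 × 0.916 = 4853 W
P_out = η·P_in = 0.769 × 4853 = 3732 W
n_s = 120×60/6 = 1200 rpm; n = 1200×(1−0.0206) = 1175 rpm
ω = 2π×1175/60 = 123 rad/s
τ = P_out/ω = 3732/123 = 30.34 N·m
In lb·ft: 30.34/1.356 = 22.4 lb·ft

22.4 lb·ft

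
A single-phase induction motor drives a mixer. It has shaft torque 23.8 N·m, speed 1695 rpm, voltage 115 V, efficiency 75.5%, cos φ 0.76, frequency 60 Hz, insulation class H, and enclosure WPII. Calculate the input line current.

64 A

ω = 2π×1695/60 = 177.5 rad/s; P_out = τω = 23.8 × 177.5 = 4225 W
P_in = P_out / η = 4225 / 0.755 = 5596 W
I = P_in / (V·cosφ) = 5596 / (115 × 0.76) = 64 A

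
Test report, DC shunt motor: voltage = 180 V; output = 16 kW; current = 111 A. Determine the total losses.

P_in = V·I = 180×111 = 19980 W
P_out = 16000 W
Losses = P_in − P_out = 19980 − 16000 = 3980 W

3980 W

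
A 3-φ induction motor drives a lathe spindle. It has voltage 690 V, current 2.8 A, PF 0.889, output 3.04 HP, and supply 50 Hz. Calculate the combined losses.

P_in = √3·V·I·cosφ = 1.732×690×2.8×0.889 = 2975 W
P_out = 3.04×746 = 2268 W
Losses = P_in − P_out = 2975 − 2268 = 707 W

707 W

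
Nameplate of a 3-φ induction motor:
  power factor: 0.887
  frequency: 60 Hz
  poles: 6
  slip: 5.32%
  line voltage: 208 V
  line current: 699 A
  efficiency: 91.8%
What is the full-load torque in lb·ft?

P_in = √3·V·I·cosφ = 1.732 × 208 × 699 × 0.887 = 223363 W
P_out = η·P_in = 0.918 × 223363 = 205047 W
n_s = 120×60/6 = 1200 rpm; n = 1200×(1−0.0532) = 1136 rpm
ω = 2π×1136/60 = 119 rad/s
τ = P_out/ω = 205047/119 = 1723 N·m
In lb·ft: 1723/1.356 = 1270 lb·ft

1270 lb·ft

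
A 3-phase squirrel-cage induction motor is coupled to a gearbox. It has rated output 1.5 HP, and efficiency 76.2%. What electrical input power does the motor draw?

1.47 kW

P_out = 1.5 × 746 = 1119 W
P_in = P_out/η = 1119/0.762 = 1469 W = 1.47 kW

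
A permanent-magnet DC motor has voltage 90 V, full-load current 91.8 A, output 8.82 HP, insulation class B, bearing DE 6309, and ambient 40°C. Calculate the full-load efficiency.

79.6 %

P_out = 8.82 × 746 = 6580 W
P_in = V·I = 90 × 91.8 = 8262 W
η = P_out / P_in = 6580 / 8262 = 0.796 = 79.6%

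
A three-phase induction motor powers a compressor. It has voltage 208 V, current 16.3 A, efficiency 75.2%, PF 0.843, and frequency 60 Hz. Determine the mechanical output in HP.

4.99 HP

P_in = √3·V·I·cosφ = 1.732 × 208 × 16.3 × 0.843 = 4950 W
P_out = η·P_in = 0.752 × 4950 = 3722 W
= 3722/746 = 4.99 HP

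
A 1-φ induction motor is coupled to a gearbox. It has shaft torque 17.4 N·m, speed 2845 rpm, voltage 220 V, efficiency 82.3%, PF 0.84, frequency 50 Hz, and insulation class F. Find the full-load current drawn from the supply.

ω = 2π×2845/60 = 297.9 rad/s; P_out = τω = 17.4 × 297.9 = 5183 W
P_in = P_out / η = 5183 / 0.823 = 6298 W
I = P_in / (V·cosφ) = 6298 / (220 × 0.84) = 34.1 A

34.1 A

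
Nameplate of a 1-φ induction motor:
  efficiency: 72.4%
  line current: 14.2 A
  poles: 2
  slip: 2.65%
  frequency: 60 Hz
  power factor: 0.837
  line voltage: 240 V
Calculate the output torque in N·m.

P_in = V·I·cosφ = 240 × 14.2 × 0.837 = 2852 W
P_out = η·P_in = 0.724 × 2852 = 2065 W
n_s = 120×60/2 = 3600 rpm; n = 3600×(1−0.0265) = 3505 rpm
ω = 2π×3505/60 = 367 rad/s
τ = P_out/ω = 2065/367 = 5.63 N·m

5.63 N·m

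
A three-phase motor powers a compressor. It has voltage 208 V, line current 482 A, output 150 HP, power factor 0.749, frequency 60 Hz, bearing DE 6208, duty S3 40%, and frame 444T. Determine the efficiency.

P_out = 150 × 746 = 111900 W
P_in = √3·V_L·I_L·cosφ = 1.732 × 208 × 482 × 0.749 = 130059 W
η = P_out / P_in = 111900 / 130059 = 0.860 = 86.0%

86.0 %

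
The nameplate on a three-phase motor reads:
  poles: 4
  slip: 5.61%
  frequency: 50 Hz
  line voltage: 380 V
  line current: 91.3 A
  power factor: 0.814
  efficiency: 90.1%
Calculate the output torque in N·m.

P_in = √3·V·I·cosφ = 1.732 × 380 × 91.3 × 0.814 = 48913 W
P_out = η·P_in = 0.901 × 48913 = 44071 W
n_s = 120×50/4 = 1500 rpm; n = 1500×(1−0.0561) = 1416 rpm
ω = 2π×1416/60 = 148.3 rad/s
τ = P_out/ω = 44071/148.3 = 297 N·m

297 N·m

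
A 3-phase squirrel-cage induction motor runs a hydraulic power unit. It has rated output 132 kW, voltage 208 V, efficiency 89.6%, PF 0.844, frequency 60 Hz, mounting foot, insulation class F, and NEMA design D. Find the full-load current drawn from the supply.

485 A

P_out = 132 kW = 132000 W
P_in = P_out / η = 132000 / 0.896 = 147321 W
I_L = P_in / (√3·V_L·cosφ) = 147321 / (1.732 × 208 × 0.844) = 485 A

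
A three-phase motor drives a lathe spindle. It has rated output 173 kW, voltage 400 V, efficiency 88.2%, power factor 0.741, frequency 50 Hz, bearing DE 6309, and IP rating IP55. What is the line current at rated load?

P_out = 173 kW = 173000 W
P_in = P_out / η = 173000 / 0.882 = 196145 W
I_L = P_in / (√3·V_L·cosφ) = 196145 / (1.732 × 400 × 0.741) = 382 A

382 A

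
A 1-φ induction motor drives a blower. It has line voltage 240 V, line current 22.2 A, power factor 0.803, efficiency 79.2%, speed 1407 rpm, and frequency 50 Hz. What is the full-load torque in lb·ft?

17 lb·ft

P_in = V·I·cosφ = 240 × 22.2 × 0.803 = 4278 W
P_out = η·P_in = 0.792 × 4278 = 3388 W
n = 1407 rpm
ω = 2π×1407/60 = 147.3 rad/s
τ = P_out/ω = 3388/147.3 = 23 N·m
In lb·ft: 23/1.356 = 17 lb·ft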